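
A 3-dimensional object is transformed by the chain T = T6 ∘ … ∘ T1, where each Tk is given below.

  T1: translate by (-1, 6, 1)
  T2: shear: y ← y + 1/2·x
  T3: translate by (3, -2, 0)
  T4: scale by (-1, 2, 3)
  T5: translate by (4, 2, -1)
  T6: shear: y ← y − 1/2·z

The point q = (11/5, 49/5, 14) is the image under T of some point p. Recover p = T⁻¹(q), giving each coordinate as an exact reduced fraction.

p = (-1/5, 4, 4)

T1 = [1 0 0 -1; 0 1 0 6; 0 0 1 1; 0 0 0 1]
T2·T1 = [1 0 0 -1; 1/2 1 0 11/2; 0 0 1 1; 0 0 0 1]
T3·…·T1 = [1 0 0 2; 1/2 1 0 7/2; 0 0 1 1; 0 0 0 1]
T4·…·T1 = [-1 0 0 -2; 1 2 0 7; 0 0 3 3; 0 0 0 1]
T5·…·T1 = [-1 0 0 2; 1 2 0 9; 0 0 3 2; 0 0 0 1]
T6·…·T1 = [-1 0 0 2; 1 2 -3/2 8; 0 0 3 2; 0 0 0 1]
det M = -6; M⁻¹ = [-1 0 0 2; 1/2 1/2 1/4 -11/2; 0 0 1/3 -2/3; 0 0 0 1]
M⁻¹ · (11/5, 49/5, 14)ᵀ = (-1/5, 4, 4)ᵀ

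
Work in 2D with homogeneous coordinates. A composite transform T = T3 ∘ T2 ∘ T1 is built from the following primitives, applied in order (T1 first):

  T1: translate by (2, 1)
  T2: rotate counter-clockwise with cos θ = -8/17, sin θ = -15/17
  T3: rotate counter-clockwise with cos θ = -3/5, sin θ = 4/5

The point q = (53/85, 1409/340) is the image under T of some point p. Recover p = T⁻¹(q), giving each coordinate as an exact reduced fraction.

p = (-3/4, 3)

T1 = [1 0 2; 0 1 1; 0 0 1]
T2·T1 = [-8/17 15/17 -1/17; -15/17 -8/17 -38/17; 0 0 1]
T3·…·T1 = [84/85 -13/85 31/17; 13/85 84/85 22/17; 0 0 1]
det M = 1; M⁻¹ = [84/85 13/85 -2; -13/85 84/85 -1; 0 0 1]
M⁻¹ · (53/85, 1409/340)ᵀ = (-3/4, 3)ᵀ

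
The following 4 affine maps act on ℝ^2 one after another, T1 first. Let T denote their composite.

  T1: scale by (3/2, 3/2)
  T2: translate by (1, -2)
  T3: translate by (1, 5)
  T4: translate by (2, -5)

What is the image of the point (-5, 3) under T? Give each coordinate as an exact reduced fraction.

T(p) = (-7/2, 5/2)

T1 scale by (3/2, 3/2): (-5, 3) → (-15/2, 9/2)
T2 translate by (1, -2): (-15/2, 9/2) → (-13/2, 5/2)
T3 translate by (1, 5): (-13/2, 5/2) → (-11/2, 15/2)
T4 translate by (2, -5): (-11/2, 15/2) → (-7/2, 5/2)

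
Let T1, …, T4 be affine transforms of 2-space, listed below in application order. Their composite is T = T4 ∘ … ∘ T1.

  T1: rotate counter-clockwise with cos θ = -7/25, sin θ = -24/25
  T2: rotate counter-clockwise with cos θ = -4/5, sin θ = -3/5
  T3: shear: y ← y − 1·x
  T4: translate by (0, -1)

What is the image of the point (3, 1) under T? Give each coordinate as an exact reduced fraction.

T(p) = (-249/125, 431/125)

T1 rotate counter-clockwise with cos θ = -7/25, sin θ = -24/25: (3, 1) → (3/25, -79/25)
T2 rotate counter-clockwise with cos θ = -4/5, sin θ = -3/5: (3/25, -79/25) → (-249/125, 307/125)
T3 shear: y ← y − 1·x: (-249/125, 307/125) → (-249/125, 556/125)
T4 translate by (0, -1): (-249/125, 556/125) → (-249/125, 431/125)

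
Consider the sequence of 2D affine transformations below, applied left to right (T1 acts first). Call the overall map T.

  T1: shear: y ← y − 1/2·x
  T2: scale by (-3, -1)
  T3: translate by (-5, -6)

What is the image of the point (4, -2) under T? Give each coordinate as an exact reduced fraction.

T(p) = (-17, -2)

T1 shear: y ← y − 1/2·x: (4, -2) → (4, -4)
T2 scale by (-3, -1): (4, -4) → (-12, 4)
T3 translate by (-5, -6): (-12, 4) → (-17, -2)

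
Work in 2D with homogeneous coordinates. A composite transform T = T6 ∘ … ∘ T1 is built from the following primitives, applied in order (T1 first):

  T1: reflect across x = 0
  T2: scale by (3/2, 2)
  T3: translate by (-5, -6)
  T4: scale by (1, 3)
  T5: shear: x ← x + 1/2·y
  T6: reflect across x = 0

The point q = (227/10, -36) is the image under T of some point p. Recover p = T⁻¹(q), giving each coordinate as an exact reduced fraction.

p = (-1/5, -3)

T1 = [-1 0 0; 0 1 0; 0 0 1]
T2·T1 = [-3/2 0 0; 0 2 0; 0 0 1]
T3·…·T1 = [-3/2 0 -5; 0 2 -6; 0 0 1]
T4·…·T1 = [-3/2 0 -5; 0 6 -18; 0 0 1]
T5·…·T1 = [-3/2 3 -14; 0 6 -18; 0 0 1]
T6·…·T1 = [3/2 -3 14; 0 6 -18; 0 0 1]
det M = 9; M⁻¹ = [2/3 1/3 -10/3; 0 1/6 3; 0 0 1]
M⁻¹ · (227/10, -36)ᵀ = (-1/5, -3)ᵀ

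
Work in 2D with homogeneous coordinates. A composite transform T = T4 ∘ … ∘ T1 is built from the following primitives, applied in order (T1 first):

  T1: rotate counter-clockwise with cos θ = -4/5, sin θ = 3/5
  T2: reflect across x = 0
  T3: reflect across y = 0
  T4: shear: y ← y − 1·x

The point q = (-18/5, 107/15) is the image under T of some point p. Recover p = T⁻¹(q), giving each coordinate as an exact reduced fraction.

p = (-5, 2/3)

T1 = [-4/5 -3/5 0; 3/5 -4/5 0; 0 0 1]
T2·T1 = [4/5 3/5 0; 3/5 -4/5 0; 0 0 1]
T3·…·T1 = [4/5 3/5 0; -3/5 4/5 0; 0 0 1]
T4·…·T1 = [4/5 3/5 0; -7/5 1/5 0; 0 0 1]
det M = 1; M⁻¹ = [1/5 -3/5 0; 7/5 4/5 0; 0 0 1]
M⁻¹ · (-18/5, 107/15)ᵀ = (-5, 2/3)ᵀ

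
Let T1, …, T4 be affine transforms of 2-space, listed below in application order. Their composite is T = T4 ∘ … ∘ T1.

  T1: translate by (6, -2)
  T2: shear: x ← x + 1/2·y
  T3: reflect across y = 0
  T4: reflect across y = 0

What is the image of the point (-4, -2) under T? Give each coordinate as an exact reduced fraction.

T1 translate by (6, -2): (-4, -2) → (2, -4)
T2 shear: x ← x + 1/2·y: (2, -4) → (0, -4)
T3 reflect across y = 0: (0, -4) → (0, 4)
T4 reflect across y = 0: (0, 4) → (0, -4)

T(p) = (0, -4)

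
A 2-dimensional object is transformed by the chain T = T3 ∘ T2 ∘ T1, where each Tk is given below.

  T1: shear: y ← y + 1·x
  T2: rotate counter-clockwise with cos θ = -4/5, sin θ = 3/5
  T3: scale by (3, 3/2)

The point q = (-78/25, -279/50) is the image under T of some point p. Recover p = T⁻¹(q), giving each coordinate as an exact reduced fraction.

T1 = [1 0 0; 1 1 0; 0 0 1]
T2·T1 = [-7/5 -3/5 0; -1/5 -4/5 0; 0 0 1]
T3·…·T1 = [-21/5 -9/5 0; -3/10 -6/5 0; 0 0 1]
det M = 9/2; M⁻¹ = [-4/15 2/5 0; 1/15 -14/15 0; 0 0 1]
M⁻¹ · (-78/25, -279/50)ᵀ = (-7/5, 5)ᵀ

p = (-7/5, 5)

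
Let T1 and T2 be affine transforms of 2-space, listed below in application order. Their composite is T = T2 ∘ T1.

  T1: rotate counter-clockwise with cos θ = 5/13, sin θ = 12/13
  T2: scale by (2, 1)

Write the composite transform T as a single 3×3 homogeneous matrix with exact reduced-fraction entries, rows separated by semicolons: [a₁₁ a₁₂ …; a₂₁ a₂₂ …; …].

T = [10/13 -24/13 0; 12/13 5/13 0; 0 0 1]

T1 = [5/13 -12/13 0; 12/13 5/13 0; 0 0 1]
T2·T1 = [10/13 -24/13 0; 12/13 5/13 0; 0 0 1]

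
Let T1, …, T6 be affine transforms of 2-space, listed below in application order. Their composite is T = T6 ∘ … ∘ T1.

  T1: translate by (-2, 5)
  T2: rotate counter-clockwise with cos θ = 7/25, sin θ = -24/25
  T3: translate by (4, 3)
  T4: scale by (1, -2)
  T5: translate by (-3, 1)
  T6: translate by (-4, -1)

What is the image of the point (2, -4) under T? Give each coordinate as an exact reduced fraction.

T1 translate by (-2, 5): (2, -4) → (0, 1)
T2 rotate counter-clockwise with cos θ = 7/25, sin θ = -24/25: (0, 1) → (24/25, 7/25)
T3 translate by (4, 3): (24/25, 7/25) → (124/25, 82/25)
T4 scale by (1, -2): (124/25, 82/25) → (124/25, -164/25)
T5 translate by (-3, 1): (124/25, -164/25) → (49/25, -139/25)
T6 translate by (-4, -1): (49/25, -139/25) → (-51/25, -164/25)

T(p) = (-51/25, -164/25)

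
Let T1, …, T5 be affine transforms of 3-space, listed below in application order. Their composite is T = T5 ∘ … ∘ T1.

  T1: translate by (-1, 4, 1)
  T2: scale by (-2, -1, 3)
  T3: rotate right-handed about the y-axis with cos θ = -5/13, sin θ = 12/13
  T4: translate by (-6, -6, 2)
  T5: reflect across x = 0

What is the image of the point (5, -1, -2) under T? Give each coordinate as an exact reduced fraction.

T1 translate by (-1, 4, 1): (5, -1, -2) → (4, 3, -1)
T2 scale by (-2, -1, 3): (4, 3, -1) → (-8, -3, -3)
T3 rotate right-handed about the y-axis with cos θ = -5/13, sin θ = 12/13: (-8, -3, -3) → (4/13, -3, 111/13)
T4 translate by (-6, -6, 2): (4/13, -3, 111/13) → (-74/13, -9, 137/13)
T5 reflect across x = 0: (-74/13, -9, 137/13) → (74/13, -9, 137/13)

T(p) = (74/13, -9, 137/13)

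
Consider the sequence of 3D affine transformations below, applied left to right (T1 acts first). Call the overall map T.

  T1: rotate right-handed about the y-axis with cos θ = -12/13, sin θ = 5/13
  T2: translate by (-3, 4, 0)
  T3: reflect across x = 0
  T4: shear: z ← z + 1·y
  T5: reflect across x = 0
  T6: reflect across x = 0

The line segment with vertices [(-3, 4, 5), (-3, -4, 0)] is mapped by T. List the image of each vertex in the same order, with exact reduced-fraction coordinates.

T1 rotate right-handed about the y-axis with cos θ = -12/13, sin θ = 5/13: (-3, 4, 5) → (61/13, 4, -45/13); (-3, -4, 0) → (36/13, -4, 15/13)
T2 translate by (-3, 4, 0): (61/13, 4, -45/13) → (22/13, 8, -45/13); (36/13, -4, 15/13) → (-3/13, 0, 15/13)
T3 reflect across x = 0: (22/13, 8, -45/13) → (-22/13, 8, -45/13); (-3/13, 0, 15/13) → (3/13, 0, 15/13)
T4 shear: z ← z + 1·y: (-22/13, 8, -45/13) → (-22/13, 8, 59/13); (3/13, 0, 15/13) → (3/13, 0, 15/13)
T5 reflect across x = 0: (-22/13, 8, 59/13) → (22/13, 8, 59/13); (3/13, 0, 15/13) → (-3/13, 0, 15/13)
T6 reflect across x = 0: (22/13, 8, 59/13) → (-22/13, 8, 59/13); (-3/13, 0, 15/13) → (3/13, 0, 15/13)

image vertices: (-22/13, 8, 59/13), (3/13, 0, 15/13)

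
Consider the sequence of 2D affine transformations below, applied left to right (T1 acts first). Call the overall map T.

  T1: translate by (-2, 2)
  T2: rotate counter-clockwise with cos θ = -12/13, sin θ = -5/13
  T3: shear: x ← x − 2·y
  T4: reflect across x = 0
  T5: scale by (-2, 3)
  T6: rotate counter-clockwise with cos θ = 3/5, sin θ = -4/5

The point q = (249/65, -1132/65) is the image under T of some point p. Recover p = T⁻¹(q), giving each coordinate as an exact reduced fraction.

p = (0, 3/2)

T1 = [1 0 -2; 0 1 2; 0 0 1]
T2·T1 = [-12/13 5/13 34/13; -5/13 -12/13 -14/13; 0 0 1]
T3·…·T1 = [-2/13 29/13 62/13; -5/13 -12/13 -14/13; 0 0 1]
T4·…·T1 = [2/13 -29/13 -62/13; -5/13 -12/13 -14/13; 0 0 1]
T5·…·T1 = [-4/13 58/13 124/13; -15/13 -36/13 -42/13; 0 0 1]
T6·…·T1 = [-72/65 6/13 204/65; -29/65 -68/13 -622/65; 0 0 1]
det M = 6; M⁻¹ = [-34/39 -1/13 2; 29/390 -12/65 -2; 0 0 1]
M⁻¹ · (249/65, -1132/65)ᵀ = (0, 3/2)ᵀ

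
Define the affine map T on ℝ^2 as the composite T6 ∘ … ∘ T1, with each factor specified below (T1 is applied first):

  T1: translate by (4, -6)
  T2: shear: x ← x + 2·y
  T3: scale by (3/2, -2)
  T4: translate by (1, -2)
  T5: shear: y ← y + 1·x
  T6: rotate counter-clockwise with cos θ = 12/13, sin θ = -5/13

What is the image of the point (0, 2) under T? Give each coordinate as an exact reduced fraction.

T(p) = (-55/13, 37/13)

T1 translate by (4, -6): (0, 2) → (4, -4)
T2 shear: x ← x + 2·y: (4, -4) → (-4, -4)
T3 scale by (3/2, -2): (-4, -4) → (-6, 8)
T4 translate by (1, -2): (-6, 8) → (-5, 6)
T5 shear: y ← y + 1·x: (-5, 6) → (-5, 1)
T6 rotate counter-clockwise with cos θ = 12/13, sin θ = -5/13: (-5, 1) → (-55/13, 37/13)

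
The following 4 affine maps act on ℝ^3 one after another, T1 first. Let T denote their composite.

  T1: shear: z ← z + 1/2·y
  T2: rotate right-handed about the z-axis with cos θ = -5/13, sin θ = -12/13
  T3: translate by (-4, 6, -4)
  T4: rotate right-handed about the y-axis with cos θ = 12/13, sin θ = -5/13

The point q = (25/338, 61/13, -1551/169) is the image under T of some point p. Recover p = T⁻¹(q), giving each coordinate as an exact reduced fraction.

T1 = [1 0 0 0; 0 1 0 0; 0 1/2 1 0; 0 0 0 1]
T2·T1 = [-5/13 12/13 0 0; -12/13 -5/13 0 0; 0 1/2 1 0; 0 0 0 1]
T3·…·T1 = [-5/13 12/13 0 -4; -12/13 -5/13 0 6; 0 1/2 1 -4; 0 0 0 1]
T4·…·T1 = [-60/169 223/338 -5/13 -28/13; -12/13 -5/13 0 6; -25/169 138/169 12/13 -68/13; 0 0 0 1]
det M = 1; M⁻¹ = [-60/169 -12/13 -25/169 4; 144/169 -5/13 60/169 6; -137/169 5/26 126/169 1; 0 0 0 1]
M⁻¹ · (25/338, 61/13, -1551/169)ᵀ = (1, 1, -5)ᵀ

p = (1, 1, -5)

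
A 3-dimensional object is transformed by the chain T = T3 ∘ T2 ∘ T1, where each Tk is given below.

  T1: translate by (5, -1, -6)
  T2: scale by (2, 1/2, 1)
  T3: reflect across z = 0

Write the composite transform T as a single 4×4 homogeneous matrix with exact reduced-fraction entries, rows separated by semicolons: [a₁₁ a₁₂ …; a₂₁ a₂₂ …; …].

T = [2 0 0 10; 0 1/2 0 -1/2; 0 0 -1 6; 0 0 0 1]

T1 = [1 0 0 5; 0 1 0 -1; 0 0 1 -6; 0 0 0 1]
T2·T1 = [2 0 0 10; 0 1/2 0 -1/2; 0 0 1 -6; 0 0 0 1]
T3·…·T1 = [2 0 0 10; 0 1/2 0 -1/2; 0 0 -1 6; 0 0 0 1]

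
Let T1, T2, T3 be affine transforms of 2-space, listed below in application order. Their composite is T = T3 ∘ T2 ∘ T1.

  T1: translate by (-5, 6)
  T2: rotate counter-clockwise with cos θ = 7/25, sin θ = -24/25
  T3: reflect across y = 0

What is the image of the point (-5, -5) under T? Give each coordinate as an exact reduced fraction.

T(p) = (-46/25, -247/25)

T1 translate by (-5, 6): (-5, -5) → (-10, 1)
T2 rotate counter-clockwise with cos θ = 7/25, sin θ = -24/25: (-10, 1) → (-46/25, 247/25)
T3 reflect across y = 0: (-46/25, 247/25) → (-46/25, -247/25)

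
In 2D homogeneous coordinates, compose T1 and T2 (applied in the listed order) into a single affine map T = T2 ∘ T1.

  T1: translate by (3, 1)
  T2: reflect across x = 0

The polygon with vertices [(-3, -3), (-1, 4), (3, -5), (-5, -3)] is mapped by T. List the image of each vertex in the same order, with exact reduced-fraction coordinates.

image vertices: (0, -2), (-2, 5), (-6, -4), (2, -2)

T1 translate by (3, 1): (-3, -3) → (0, -2); (-1, 4) → (2, 5); (3, -5) → (6, -4); (-5, -3) → (-2, -2)
T2 reflect across x = 0: (0, -2) → (0, -2); (2, 5) → (-2, 5); (6, -4) → (-6, -4); (-2, -2) → (2, -2)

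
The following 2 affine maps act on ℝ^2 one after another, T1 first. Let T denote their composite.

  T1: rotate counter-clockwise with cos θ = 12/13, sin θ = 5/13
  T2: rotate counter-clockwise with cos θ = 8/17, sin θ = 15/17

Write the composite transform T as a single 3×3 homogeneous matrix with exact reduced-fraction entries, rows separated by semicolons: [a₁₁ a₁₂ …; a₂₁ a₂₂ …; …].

T = [21/221 -220/221 0; 220/221 21/221 0; 0 0 1]

T1 = [12/13 -5/13 0; 5/13 12/13 0; 0 0 1]
T2·T1 = [21/221 -220/221 0; 220/221 21/221 0; 0 0 1]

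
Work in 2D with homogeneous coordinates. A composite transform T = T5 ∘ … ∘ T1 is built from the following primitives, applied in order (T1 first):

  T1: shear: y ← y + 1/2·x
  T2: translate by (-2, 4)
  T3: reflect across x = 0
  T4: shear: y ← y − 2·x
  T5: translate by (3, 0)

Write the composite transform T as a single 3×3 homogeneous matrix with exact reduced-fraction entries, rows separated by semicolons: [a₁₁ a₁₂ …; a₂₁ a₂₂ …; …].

T = [-1 0 5; 5/2 1 0; 0 0 1]

T1 = [1 0 0; 1/2 1 0; 0 0 1]
T2·T1 = [1 0 -2; 1/2 1 4; 0 0 1]
T3·…·T1 = [-1 0 2; 1/2 1 4; 0 0 1]
T4·…·T1 = [-1 0 2; 5/2 1 0; 0 0 1]
T5·…·T1 = [-1 0 5; 5/2 1 0; 0 0 1]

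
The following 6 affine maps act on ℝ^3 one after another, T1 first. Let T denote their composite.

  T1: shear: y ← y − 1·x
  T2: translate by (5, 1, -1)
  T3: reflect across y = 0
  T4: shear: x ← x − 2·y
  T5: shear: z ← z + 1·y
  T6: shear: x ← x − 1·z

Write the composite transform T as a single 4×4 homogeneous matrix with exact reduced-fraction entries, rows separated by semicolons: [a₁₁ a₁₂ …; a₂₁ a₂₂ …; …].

T1 = [1 0 0 0; -1 1 0 0; 0 0 1 0; 0 0 0 1]
T2·T1 = [1 0 0 5; -1 1 0 1; 0 0 1 -1; 0 0 0 1]
T3·…·T1 = [1 0 0 5; 1 -1 0 -1; 0 0 1 -1; 0 0 0 1]
T4·…·T1 = [-1 2 0 7; 1 -1 0 -1; 0 0 1 -1; 0 0 0 1]
T5·…·T1 = [-1 2 0 7; 1 -1 0 -1; 1 -1 1 -2; 0 0 0 1]
T6·…·T1 = [-2 3 -1 9; 1 -1 0 -1; 1 -1 1 -2; 0 0 0 1]

T = [-2 3 -1 9; 1 -1 0 -1; 1 -1 1 -2; 0 0 0 1]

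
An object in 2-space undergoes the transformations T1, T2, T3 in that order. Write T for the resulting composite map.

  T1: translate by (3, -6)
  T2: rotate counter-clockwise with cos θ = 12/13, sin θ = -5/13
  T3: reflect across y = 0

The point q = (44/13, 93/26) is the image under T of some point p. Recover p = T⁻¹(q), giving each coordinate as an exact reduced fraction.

T1 = [1 0 3; 0 1 -6; 0 0 1]
T2·T1 = [12/13 5/13 6/13; -5/13 12/13 -87/13; 0 0 1]
T3·…·T1 = [12/13 5/13 6/13; 5/13 -12/13 87/13; 0 0 1]
det M = -1; M⁻¹ = [12/13 5/13 -3; 5/13 -12/13 6; 0 0 1]
M⁻¹ · (44/13, 93/26)ᵀ = (3/2, 4)ᵀ

p = (3/2, 4)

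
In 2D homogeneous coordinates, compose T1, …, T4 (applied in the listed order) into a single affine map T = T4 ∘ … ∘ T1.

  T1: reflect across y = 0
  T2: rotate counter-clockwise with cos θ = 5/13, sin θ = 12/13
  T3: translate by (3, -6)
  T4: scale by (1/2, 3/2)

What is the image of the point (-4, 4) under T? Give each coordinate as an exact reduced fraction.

T1 reflect across y = 0: (-4, 4) → (-4, -4)
T2 rotate counter-clockwise with cos θ = 5/13, sin θ = 12/13: (-4, -4) → (28/13, -68/13)
T3 translate by (3, -6): (28/13, -68/13) → (67/13, -146/13)
T4 scale by (1/2, 3/2): (67/13, -146/13) → (67/26, -219/13)

T(p) = (67/26, -219/13)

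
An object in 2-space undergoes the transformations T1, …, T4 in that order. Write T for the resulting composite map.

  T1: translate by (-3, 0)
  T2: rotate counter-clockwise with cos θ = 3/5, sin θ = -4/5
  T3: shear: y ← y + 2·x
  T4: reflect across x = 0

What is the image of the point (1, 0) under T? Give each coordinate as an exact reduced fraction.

T1 translate by (-3, 0): (1, 0) → (-2, 0)
T2 rotate counter-clockwise with cos θ = 3/5, sin θ = -4/5: (-2, 0) → (-6/5, 8/5)
T3 shear: y ← y + 2·x: (-6/5, 8/5) → (-6/5, -4/5)
T4 reflect across x = 0: (-6/5, -4/5) → (6/5, -4/5)

T(p) = (6/5, -4/5)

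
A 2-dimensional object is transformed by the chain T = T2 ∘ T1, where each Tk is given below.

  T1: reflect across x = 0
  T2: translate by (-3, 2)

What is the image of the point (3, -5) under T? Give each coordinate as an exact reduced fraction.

T(p) = (-6, -3)

T1 reflect across x = 0: (3, -5) → (-3, -5)
T2 translate by (-3, 2): (-3, -5) → (-6, -3)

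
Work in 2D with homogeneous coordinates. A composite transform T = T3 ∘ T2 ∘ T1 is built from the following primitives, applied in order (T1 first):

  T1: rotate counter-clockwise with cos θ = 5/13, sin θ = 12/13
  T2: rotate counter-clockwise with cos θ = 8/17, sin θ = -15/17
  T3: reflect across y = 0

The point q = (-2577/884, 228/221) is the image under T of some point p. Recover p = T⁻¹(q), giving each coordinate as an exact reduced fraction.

p = (-3, -3/4)

T1 = [5/13 -12/13 0; 12/13 5/13 0; 0 0 1]
T2·T1 = [220/221 -21/221 0; 21/221 220/221 0; 0 0 1]
T3·…·T1 = [220/221 -21/221 0; -21/221 -220/221 0; 0 0 1]
det M = -1; M⁻¹ = [220/221 -21/221 0; -21/221 -220/221 0; 0 0 1]
M⁻¹ · (-2577/884, 228/221)ᵀ = (-3, -3/4)ᵀ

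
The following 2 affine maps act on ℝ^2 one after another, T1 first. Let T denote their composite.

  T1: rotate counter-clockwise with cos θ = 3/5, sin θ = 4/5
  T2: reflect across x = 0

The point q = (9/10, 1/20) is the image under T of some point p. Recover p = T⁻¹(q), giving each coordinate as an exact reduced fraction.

p = (-1/2, 3/4)

T1 = [3/5 -4/5 0; 4/5 3/5 0; 0 0 1]
T2·T1 = [-3/5 4/5 0; 4/5 3/5 0; 0 0 1]
det M = -1; M⁻¹ = [-3/5 4/5 0; 4/5 3/5 0; 0 0 1]
M⁻¹ · (9/10, 1/20)ᵀ = (-1/2, 3/4)ᵀ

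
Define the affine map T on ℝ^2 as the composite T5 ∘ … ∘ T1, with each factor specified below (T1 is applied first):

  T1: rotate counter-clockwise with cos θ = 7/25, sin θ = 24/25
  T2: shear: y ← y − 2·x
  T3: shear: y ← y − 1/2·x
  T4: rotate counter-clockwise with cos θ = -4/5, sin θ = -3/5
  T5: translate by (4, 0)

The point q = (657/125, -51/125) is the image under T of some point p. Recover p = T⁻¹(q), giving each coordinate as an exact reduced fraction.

T1 = [7/25 -24/25 0; 24/25 7/25 0; 0 0 1]
T2·T1 = [7/25 -24/25 0; 2/5 11/5 0; 0 0 1]
T3·…·T1 = [7/25 -24/25 0; 13/50 67/25 0; 0 0 1]
T4·…·T1 = [-17/250 297/125 0; -47/125 -196/125 0; 0 0 1]
T5·…·T1 = [-17/250 297/125 4; -47/125 -196/125 0; 0 0 1]
det M = 1; M⁻¹ = [-196/125 -297/125 784/125; 47/125 -17/250 -188/125; 0 0 1]
M⁻¹ · (657/125, -51/125)ᵀ = (-1, 1/2)ᵀ

p = (-1, 1/2)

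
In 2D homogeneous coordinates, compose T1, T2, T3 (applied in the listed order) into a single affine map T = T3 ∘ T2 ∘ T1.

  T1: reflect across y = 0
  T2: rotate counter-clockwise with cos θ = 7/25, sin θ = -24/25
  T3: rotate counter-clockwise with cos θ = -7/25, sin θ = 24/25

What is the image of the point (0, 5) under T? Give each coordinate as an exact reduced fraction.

T(p) = (336/125, -527/125)

T1 reflect across y = 0: (0, 5) → (0, -5)
T2 rotate counter-clockwise with cos θ = 7/25, sin θ = -24/25: (0, -5) → (-24/5, -7/5)
T3 rotate counter-clockwise with cos θ = -7/25, sin θ = 24/25: (-24/5, -7/5) → (336/125, -527/125)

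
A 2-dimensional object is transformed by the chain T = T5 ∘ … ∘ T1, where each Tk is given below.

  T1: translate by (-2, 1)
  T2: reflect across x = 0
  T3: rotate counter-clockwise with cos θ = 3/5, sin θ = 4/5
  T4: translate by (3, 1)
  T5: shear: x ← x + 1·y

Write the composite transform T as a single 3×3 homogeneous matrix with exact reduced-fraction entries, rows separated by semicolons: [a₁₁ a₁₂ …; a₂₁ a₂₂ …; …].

T = [-7/5 -1/5 33/5; -4/5 3/5 16/5; 0 0 1]

T1 = [1 0 -2; 0 1 1; 0 0 1]
T2·T1 = [-1 0 2; 0 1 1; 0 0 1]
T3·…·T1 = [-3/5 -4/5 2/5; -4/5 3/5 11/5; 0 0 1]
T4·…·T1 = [-3/5 -4/5 17/5; -4/5 3/5 16/5; 0 0 1]
T5·…·T1 = [-7/5 -1/5 33/5; -4/5 3/5 16/5; 0 0 1]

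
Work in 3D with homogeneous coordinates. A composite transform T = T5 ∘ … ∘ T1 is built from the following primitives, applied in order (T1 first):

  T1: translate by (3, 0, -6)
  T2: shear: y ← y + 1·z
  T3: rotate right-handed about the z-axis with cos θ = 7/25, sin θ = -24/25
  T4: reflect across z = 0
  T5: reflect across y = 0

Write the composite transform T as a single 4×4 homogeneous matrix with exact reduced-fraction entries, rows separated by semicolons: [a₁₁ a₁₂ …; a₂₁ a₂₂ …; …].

T1 = [1 0 0 3; 0 1 0 0; 0 0 1 -6; 0 0 0 1]
T2·T1 = [1 0 0 3; 0 1 1 -6; 0 0 1 -6; 0 0 0 1]
T3·…·T1 = [7/25 24/25 24/25 -123/25; -24/25 7/25 7/25 -114/25; 0 0 1 -6; 0 0 0 1]
T4·…·T1 = [7/25 24/25 24/25 -123/25; -24/25 7/25 7/25 -114/25; 0 0 -1 6; 0 0 0 1]
T5·…·T1 = [7/25 24/25 24/25 -123/25; 24/25 -7/25 -7/25 114/25; 0 0 -1 6; 0 0 0 1]

T = [7/25 24/25 24/25 -123/25; 24/25 -7/25 -7/25 114/25; 0 0 -1 6; 0 0 0 1]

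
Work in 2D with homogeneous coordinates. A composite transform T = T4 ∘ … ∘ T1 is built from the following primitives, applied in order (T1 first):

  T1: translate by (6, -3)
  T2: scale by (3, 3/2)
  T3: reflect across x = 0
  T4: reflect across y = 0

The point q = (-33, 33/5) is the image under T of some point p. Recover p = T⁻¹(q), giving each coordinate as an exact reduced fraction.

p = (5, -7/5)

T1 = [1 0 6; 0 1 -3; 0 0 1]
T2·T1 = [3 0 18; 0 3/2 -9/2; 0 0 1]
T3·…·T1 = [-3 0 -18; 0 3/2 -9/2; 0 0 1]
T4·…·T1 = [-3 0 -18; 0 -3/2 9/2; 0 0 1]
det M = 9/2; M⁻¹ = [-1/3 0 -6; 0 -2/3 3; 0 0 1]
M⁻¹ · (-33, 33/5)ᵀ = (5, -7/5)ᵀ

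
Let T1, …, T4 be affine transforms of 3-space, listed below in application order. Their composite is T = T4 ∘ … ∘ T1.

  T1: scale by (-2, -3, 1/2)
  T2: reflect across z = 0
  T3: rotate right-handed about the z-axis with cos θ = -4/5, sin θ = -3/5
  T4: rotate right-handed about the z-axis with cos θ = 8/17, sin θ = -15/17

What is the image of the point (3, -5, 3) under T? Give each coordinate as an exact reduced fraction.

T1 scale by (-2, -3, 1/2): (3, -5, 3) → (-6, 15, 3/2)
T2 reflect across z = 0: (-6, 15, 3/2) → (-6, 15, -3/2)
T3 rotate right-handed about the z-axis with cos θ = -4/5, sin θ = -3/5: (-6, 15, -3/2) → (69/5, -42/5, -3/2)
T4 rotate right-handed about the z-axis with cos θ = 8/17, sin θ = -15/17: (69/5, -42/5, -3/2) → (-78/85, -1371/85, -3/2)

T(p) = (-78/85, -1371/85, -3/2)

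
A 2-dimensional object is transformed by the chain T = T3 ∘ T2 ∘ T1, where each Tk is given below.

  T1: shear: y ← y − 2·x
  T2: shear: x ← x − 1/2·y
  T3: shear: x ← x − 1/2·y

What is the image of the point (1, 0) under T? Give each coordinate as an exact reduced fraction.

T1 shear: y ← y − 2·x: (1, 0) → (1, -2)
T2 shear: x ← x − 1/2·y: (1, -2) → (2, -2)
T3 shear: x ← x − 1/2·y: (2, -2) → (3, -2)

T(p) = (3, -2)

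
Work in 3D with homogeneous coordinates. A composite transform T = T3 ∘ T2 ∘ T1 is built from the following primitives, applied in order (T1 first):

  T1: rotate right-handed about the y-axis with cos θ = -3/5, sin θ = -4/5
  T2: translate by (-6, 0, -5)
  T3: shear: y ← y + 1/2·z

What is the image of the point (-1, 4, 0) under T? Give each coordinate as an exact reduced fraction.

T1 rotate right-handed about the y-axis with cos θ = -3/5, sin θ = -4/5: (-1, 4, 0) → (3/5, 4, -4/5)
T2 translate by (-6, 0, -5): (3/5, 4, -4/5) → (-27/5, 4, -29/5)
T3 shear: y ← y + 1/2·z: (-27/5, 4, -29/5) → (-27/5, 11/10, -29/5)

T(p) = (-27/5, 11/10, -29/5)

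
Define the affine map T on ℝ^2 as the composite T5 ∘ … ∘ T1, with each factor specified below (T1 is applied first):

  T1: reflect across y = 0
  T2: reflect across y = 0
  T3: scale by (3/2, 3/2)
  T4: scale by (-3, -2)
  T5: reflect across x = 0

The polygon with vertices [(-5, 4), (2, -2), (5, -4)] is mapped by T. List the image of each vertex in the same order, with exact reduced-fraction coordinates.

image vertices: (-45/2, -12), (9, 6), (45/2, 12)

T1 reflect across y = 0: (-5, 4) → (-5, -4); (2, -2) → (2, 2); (5, -4) → (5, 4)
T2 reflect across y = 0: (-5, -4) → (-5, 4); (2, 2) → (2, -2); (5, 4) → (5, -4)
T3 scale by (3/2, 3/2): (-5, 4) → (-15/2, 6); (2, -2) → (3, -3); (5, -4) → (15/2, -6)
T4 scale by (-3, -2): (-15/2, 6) → (45/2, -12); (3, -3) → (-9, 6); (15/2, -6) → (-45/2, 12)
T5 reflect across x = 0: (45/2, -12) → (-45/2, -12); (-9, 6) → (9, 6); (-45/2, 12) → (45/2, 12)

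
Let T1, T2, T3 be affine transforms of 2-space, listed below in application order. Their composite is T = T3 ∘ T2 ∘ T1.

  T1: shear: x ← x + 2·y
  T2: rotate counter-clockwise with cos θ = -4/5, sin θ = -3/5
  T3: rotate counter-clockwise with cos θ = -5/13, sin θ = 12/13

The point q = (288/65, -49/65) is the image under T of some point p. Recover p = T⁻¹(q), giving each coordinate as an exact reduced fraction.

T1 = [1 2 0; 0 1 0; 0 0 1]
T2·T1 = [-4/5 -1 0; -3/5 -2 0; 0 0 1]
T3·…·T1 = [56/65 29/13 0; -33/65 -2/13 0; 0 0 1]
det M = 1; M⁻¹ = [-2/13 -29/13 0; 33/65 56/65 0; 0 0 1]
M⁻¹ · (288/65, -49/65)ᵀ = (1, 8/5)ᵀ

p = (1, 8/5)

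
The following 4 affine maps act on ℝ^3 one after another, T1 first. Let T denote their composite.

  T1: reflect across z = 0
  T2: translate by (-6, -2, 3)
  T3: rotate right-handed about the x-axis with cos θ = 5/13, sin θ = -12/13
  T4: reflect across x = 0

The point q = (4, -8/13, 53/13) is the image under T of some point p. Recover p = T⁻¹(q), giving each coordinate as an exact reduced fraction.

p = (2, -2, 2)

T1 = [1 0 0 0; 0 1 0 0; 0 0 -1 0; 0 0 0 1]
T2·T1 = [1 0 0 -6; 0 1 0 -2; 0 0 -1 3; 0 0 0 1]
T3·…·T1 = [1 0 0 -6; 0 5/13 -12/13 2; 0 -12/13 -5/13 3; 0 0 0 1]
T4·…·T1 = [-1 0 0 6; 0 5/13 -12/13 2; 0 -12/13 -5/13 3; 0 0 0 1]
det M = 1; M⁻¹ = [-1 0 0 6; 0 5/13 -12/13 2; 0 -12/13 -5/13 3; 0 0 0 1]
M⁻¹ · (4, -8/13, 53/13)ᵀ = (2, -2, 2)ᵀ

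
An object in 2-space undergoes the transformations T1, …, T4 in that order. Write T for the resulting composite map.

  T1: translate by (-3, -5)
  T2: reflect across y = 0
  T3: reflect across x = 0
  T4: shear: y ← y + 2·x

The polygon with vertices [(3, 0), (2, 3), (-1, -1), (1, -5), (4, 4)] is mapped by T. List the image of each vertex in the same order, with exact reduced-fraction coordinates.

image vertices: (0, 5), (1, 4), (4, 14), (2, 14), (-1, -1)

T1 translate by (-3, -5): (3, 0) → (0, -5); (2, 3) → (-1, -2); (-1, -1) → (-4, -6); (1, -5) → (-2, -10); (4, 4) → (1, -1)
T2 reflect across y = 0: (0, -5) → (0, 5); (-1, -2) → (-1, 2); (-4, -6) → (-4, 6); (-2, -10) → (-2, 10); (1, -1) → (1, 1)
T3 reflect across x = 0: (0, 5) → (0, 5); (-1, 2) → (1, 2); (-4, 6) → (4, 6); (-2, 10) → (2, 10); (1, 1) → (-1, 1)
T4 shear: y ← y + 2·x: (0, 5) → (0, 5); (1, 2) → (1, 4); (4, 6) → (4, 14); (2, 10) → (2, 14); (-1, 1) → (-1, -1)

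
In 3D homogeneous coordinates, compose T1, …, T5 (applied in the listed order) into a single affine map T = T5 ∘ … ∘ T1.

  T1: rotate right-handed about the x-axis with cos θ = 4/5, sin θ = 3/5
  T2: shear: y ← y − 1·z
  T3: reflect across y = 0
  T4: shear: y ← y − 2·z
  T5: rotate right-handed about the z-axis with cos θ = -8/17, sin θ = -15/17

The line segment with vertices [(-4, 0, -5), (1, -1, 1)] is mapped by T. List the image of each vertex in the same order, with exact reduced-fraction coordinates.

T1 rotate right-handed about the x-axis with cos θ = 4/5, sin θ = 3/5: (-4, 0, -5) → (-4, 3, -4); (1, -1, 1) → (1, -7/5, 1/5)
T2 shear: y ← y − 1·z: (-4, 3, -4) → (-4, 7, -4); (1, -7/5, 1/5) → (1, -8/5, 1/5)
T3 reflect across y = 0: (-4, 7, -4) → (-4, -7, -4); (1, -8/5, 1/5) → (1, 8/5, 1/5)
T4 shear: y ← y − 2·z: (-4, -7, -4) → (-4, 1, -4); (1, 8/5, 1/5) → (1, 6/5, 1/5)
T5 rotate right-handed about the z-axis with cos θ = -8/17, sin θ = -15/17: (-4, 1, -4) → (47/17, 52/17, -4); (1, 6/5, 1/5) → (10/17, -123/85, 1/5)

image vertices: (47/17, 52/17, -4), (10/17, -123/85, 1/5)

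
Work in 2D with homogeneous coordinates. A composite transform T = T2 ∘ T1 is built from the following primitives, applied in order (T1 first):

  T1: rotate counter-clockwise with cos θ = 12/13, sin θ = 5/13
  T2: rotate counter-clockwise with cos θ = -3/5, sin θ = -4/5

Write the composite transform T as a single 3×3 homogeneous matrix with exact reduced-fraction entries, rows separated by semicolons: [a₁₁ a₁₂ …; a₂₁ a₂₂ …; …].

T1 = [12/13 -5/13 0; 5/13 12/13 0; 0 0 1]
T2·T1 = [-16/65 63/65 0; -63/65 -16/65 0; 0 0 1]

T = [-16/65 63/65 0; -63/65 -16/65 0; 0 0 1]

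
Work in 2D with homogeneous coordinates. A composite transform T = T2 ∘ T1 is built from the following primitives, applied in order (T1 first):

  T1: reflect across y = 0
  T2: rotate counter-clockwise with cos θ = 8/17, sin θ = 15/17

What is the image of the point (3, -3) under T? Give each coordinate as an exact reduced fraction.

T1 reflect across y = 0: (3, -3) → (3, 3)
T2 rotate counter-clockwise with cos θ = 8/17, sin θ = 15/17: (3, 3) → (-21/17, 69/17)

T(p) = (-21/17, 69/17)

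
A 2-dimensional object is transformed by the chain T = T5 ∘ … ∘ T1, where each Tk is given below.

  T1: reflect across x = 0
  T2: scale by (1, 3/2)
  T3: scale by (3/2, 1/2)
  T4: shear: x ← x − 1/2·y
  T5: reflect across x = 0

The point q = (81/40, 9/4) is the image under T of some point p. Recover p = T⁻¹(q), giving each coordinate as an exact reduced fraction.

p = (3/5, 3)

T1 = [-1 0 0; 0 1 0; 0 0 1]
T2·T1 = [-1 0 0; 0 3/2 0; 0 0 1]
T3·…·T1 = [-3/2 0 0; 0 3/4 0; 0 0 1]
T4·…·T1 = [-3/2 -3/8 0; 0 3/4 0; 0 0 1]
T5·…·T1 = [3/2 3/8 0; 0 3/4 0; 0 0 1]
det M = 9/8; M⁻¹ = [2/3 -1/3 0; 0 4/3 0; 0 0 1]
M⁻¹ · (81/40, 9/4)ᵀ = (3/5, 3)ᵀ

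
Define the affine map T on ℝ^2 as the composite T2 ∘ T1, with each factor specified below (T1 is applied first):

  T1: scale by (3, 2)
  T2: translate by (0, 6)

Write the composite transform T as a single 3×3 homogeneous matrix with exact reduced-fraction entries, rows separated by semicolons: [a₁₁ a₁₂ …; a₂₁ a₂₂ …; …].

T1 = [3 0 0; 0 2 0; 0 0 1]
T2·T1 = [3 0 0; 0 2 6; 0 0 1]

T = [3 0 0; 0 2 6; 0 0 1]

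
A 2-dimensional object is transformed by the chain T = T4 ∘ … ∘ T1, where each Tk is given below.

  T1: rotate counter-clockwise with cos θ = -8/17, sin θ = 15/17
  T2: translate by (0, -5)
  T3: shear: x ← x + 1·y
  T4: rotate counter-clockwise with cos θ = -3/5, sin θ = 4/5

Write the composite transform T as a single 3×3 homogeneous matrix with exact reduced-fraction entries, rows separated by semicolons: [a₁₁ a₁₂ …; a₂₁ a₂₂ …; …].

T = [-81/85 101/85 7; -1/5 -4/5 -1; 0 0 1]

T1 = [-8/17 -15/17 0; 15/17 -8/17 0; 0 0 1]
T2·T1 = [-8/17 -15/17 0; 15/17 -8/17 -5; 0 0 1]
T3·…·T1 = [7/17 -23/17 -5; 15/17 -8/17 -5; 0 0 1]
T4·…·T1 = [-81/85 101/85 7; -1/5 -4/5 -1; 0 0 1]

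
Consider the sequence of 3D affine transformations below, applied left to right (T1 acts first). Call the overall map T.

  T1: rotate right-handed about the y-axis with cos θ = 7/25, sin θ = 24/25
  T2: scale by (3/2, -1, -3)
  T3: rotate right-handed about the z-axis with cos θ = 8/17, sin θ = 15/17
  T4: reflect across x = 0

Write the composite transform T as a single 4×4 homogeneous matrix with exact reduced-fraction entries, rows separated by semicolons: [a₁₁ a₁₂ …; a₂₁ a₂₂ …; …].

T = [-84/425 -15/17 -288/425 0; 63/170 -8/17 108/85 0; 72/25 0 -21/25 0; 0 0 0 1]

T1 = [7/25 0 24/25 0; 0 1 0 0; -24/25 0 7/25 0; 0 0 0 1]
T2·T1 = [21/50 0 36/25 0; 0 -1 0 0; 72/25 0 -21/25 0; 0 0 0 1]
T3·…·T1 = [84/425 15/17 288/425 0; 63/170 -8/17 108/85 0; 72/25 0 -21/25 0; 0 0 0 1]
T4·…·T1 = [-84/425 -15/17 -288/425 0; 63/170 -8/17 108/85 0; 72/25 0 -21/25 0; 0 0 0 1]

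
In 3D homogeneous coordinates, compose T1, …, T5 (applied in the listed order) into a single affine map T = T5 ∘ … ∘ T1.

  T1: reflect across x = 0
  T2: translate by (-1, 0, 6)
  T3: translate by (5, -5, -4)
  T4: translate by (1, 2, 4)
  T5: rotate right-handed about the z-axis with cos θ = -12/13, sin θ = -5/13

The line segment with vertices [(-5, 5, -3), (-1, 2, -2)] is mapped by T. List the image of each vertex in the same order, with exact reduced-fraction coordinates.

image vertices: (-110/13, -74/13, 3), (-77/13, -18/13, 4)

T1 reflect across x = 0: (-5, 5, -3) → (5, 5, -3); (-1, 2, -2) → (1, 2, -2)
T2 translate by (-1, 0, 6): (5, 5, -3) → (4, 5, 3); (1, 2, -2) → (0, 2, 4)
T3 translate by (5, -5, -4): (4, 5, 3) → (9, 0, -1); (0, 2, 4) → (5, -3, 0)
T4 translate by (1, 2, 4): (9, 0, -1) → (10, 2, 3); (5, -3, 0) → (6, -1, 4)
T5 rotate right-handed about the z-axis with cos θ = -12/13, sin θ = -5/13: (10, 2, 3) → (-110/13, -74/13, 3); (6, -1, 4) → (-77/13, -18/13, 4)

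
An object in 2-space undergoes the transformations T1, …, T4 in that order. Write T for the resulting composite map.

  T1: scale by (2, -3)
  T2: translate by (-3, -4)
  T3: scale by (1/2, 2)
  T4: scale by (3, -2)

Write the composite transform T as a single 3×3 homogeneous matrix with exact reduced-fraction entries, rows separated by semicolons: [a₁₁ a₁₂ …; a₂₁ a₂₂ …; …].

T = [3 0 -9/2; 0 12 16; 0 0 1]

T1 = [2 0 0; 0 -3 0; 0 0 1]
T2·T1 = [2 0 -3; 0 -3 -4; 0 0 1]
T3·…·T1 = [1 0 -3/2; 0 -6 -8; 0 0 1]
T4·…·T1 = [3 0 -9/2; 0 12 16; 0 0 1]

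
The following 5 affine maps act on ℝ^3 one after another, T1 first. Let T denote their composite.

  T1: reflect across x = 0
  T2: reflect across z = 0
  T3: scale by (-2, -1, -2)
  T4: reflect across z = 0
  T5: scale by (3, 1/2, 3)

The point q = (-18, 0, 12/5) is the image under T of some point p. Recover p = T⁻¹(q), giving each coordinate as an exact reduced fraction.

T1 = [-1 0 0 0; 0 1 0 0; 0 0 1 0; 0 0 0 1]
T2·T1 = [-1 0 0 0; 0 1 0 0; 0 0 -1 0; 0 0 0 1]
T3·…·T1 = [2 0 0 0; 0 -1 0 0; 0 0 2 0; 0 0 0 1]
T4·…·T1 = [2 0 0 0; 0 -1 0 0; 0 0 -2 0; 0 0 0 1]
T5·…·T1 = [6 0 0 0; 0 -1/2 0 0; 0 0 -6 0; 0 0 0 1]
det M = 18; M⁻¹ = [1/6 0 0 0; 0 -2 0 0; 0 0 -1/6 0; 0 0 0 1]
M⁻¹ · (-18, 0, 12/5)ᵀ = (-3, 0, -2/5)ᵀ

p = (-3, 0, -2/5)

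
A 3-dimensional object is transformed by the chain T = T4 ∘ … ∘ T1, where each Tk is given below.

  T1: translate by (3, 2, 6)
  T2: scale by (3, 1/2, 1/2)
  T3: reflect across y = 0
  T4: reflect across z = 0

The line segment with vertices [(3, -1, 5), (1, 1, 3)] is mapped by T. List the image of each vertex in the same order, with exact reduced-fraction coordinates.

T1 translate by (3, 2, 6): (3, -1, 5) → (6, 1, 11); (1, 1, 3) → (4, 3, 9)
T2 scale by (3, 1/2, 1/2): (6, 1, 11) → (18, 1/2, 11/2); (4, 3, 9) → (12, 3/2, 9/2)
T3 reflect across y = 0: (18, 1/2, 11/2) → (18, -1/2, 11/2); (12, 3/2, 9/2) → (12, -3/2, 9/2)
T4 reflect across z = 0: (18, -1/2, 11/2) → (18, -1/2, -11/2); (12, -3/2, 9/2) → (12, -3/2, -9/2)

image vertices: (18, -1/2, -11/2), (12, -3/2, -9/2)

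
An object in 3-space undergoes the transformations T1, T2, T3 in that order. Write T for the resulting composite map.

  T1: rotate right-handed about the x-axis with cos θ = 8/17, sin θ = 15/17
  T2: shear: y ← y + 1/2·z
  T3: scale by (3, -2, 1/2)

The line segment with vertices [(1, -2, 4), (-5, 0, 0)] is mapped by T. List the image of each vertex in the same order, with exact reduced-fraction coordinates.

T1 rotate right-handed about the x-axis with cos θ = 8/17, sin θ = 15/17: (1, -2, 4) → (1, -76/17, 2/17); (-5, 0, 0) → (-5, 0, 0)
T2 shear: y ← y + 1/2·z: (1, -76/17, 2/17) → (1, -75/17, 2/17); (-5, 0, 0) → (-5, 0, 0)
T3 scale by (3, -2, 1/2): (1, -75/17, 2/17) → (3, 150/17, 1/17); (-5, 0, 0) → (-15, 0, 0)

image vertices: (3, 150/17, 1/17), (-15, 0, 0)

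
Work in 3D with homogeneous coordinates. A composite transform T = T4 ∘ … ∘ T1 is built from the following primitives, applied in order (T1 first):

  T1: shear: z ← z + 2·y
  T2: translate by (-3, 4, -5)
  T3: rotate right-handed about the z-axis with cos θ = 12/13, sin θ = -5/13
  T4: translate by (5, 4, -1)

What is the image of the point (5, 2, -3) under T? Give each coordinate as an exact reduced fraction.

T1 shear: z ← z + 2·y: (5, 2, -3) → (5, 2, 1)
T2 translate by (-3, 4, -5): (5, 2, 1) → (2, 6, -4)
T3 rotate right-handed about the z-axis with cos θ = 12/13, sin θ = -5/13: (2, 6, -4) → (54/13, 62/13, -4)
T4 translate by (5, 4, -1): (54/13, 62/13, -4) → (119/13, 114/13, -5)

T(p) = (119/13, 114/13, -5)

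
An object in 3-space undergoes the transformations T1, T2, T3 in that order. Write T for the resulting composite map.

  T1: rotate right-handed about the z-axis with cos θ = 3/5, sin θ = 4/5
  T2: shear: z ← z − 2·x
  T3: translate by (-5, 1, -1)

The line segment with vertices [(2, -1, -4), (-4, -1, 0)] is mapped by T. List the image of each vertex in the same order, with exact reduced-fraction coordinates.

image vertices: (-3, 2, -9), (-33/5, -14/5, 11/5)

T1 rotate right-handed about the z-axis with cos θ = 3/5, sin θ = 4/5: (2, -1, -4) → (2, 1, -4); (-4, -1, 0) → (-8/5, -19/5, 0)
T2 shear: z ← z − 2·x: (2, 1, -4) → (2, 1, -8); (-8/5, -19/5, 0) → (-8/5, -19/5, 16/5)
T3 translate by (-5, 1, -1): (2, 1, -8) → (-3, 2, -9); (-8/5, -19/5, 16/5) → (-33/5, -14/5, 11/5)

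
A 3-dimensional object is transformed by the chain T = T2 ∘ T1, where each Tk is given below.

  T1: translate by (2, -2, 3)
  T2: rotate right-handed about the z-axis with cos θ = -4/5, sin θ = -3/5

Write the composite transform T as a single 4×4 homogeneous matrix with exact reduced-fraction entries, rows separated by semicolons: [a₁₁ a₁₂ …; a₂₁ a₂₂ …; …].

T1 = [1 0 0 2; 0 1 0 -2; 0 0 1 3; 0 0 0 1]
T2·T1 = [-4/5 3/5 0 -14/5; -3/5 -4/5 0 2/5; 0 0 1 3; 0 0 0 1]

T = [-4/5 3/5 0 -14/5; -3/5 -4/5 0 2/5; 0 0 1 3; 0 0 0 1]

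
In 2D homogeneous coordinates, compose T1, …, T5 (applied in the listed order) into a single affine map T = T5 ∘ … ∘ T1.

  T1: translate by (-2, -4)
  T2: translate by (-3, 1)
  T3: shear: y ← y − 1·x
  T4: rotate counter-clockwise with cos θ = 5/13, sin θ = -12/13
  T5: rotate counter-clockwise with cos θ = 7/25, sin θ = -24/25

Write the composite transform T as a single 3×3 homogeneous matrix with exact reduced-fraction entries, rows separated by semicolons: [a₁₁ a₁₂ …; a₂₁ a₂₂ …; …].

T = [-457/325 204/325 1673/325; 49/325 -253/325 514/325; 0 0 1]

T1 = [1 0 -2; 0 1 -4; 0 0 1]
T2·T1 = [1 0 -5; 0 1 -3; 0 0 1]
T3·…·T1 = [1 0 -5; -1 1 2; 0 0 1]
T4·…·T1 = [-7/13 12/13 -1/13; -17/13 5/13 70/13; 0 0 1]
T5·…·T1 = [-457/325 204/325 1673/325; 49/325 -253/325 514/325; 0 0 1]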